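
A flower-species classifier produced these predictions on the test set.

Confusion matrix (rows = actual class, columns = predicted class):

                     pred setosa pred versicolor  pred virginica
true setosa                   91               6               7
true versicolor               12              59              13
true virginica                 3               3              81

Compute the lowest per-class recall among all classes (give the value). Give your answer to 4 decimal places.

0.7024

Per-class recall (TP/(TP+FN)):
  setosa: TP=91, FN=6+7=13 → 91/104 = 0.87500
  versicolor: TP=59, FN=12+13=25 → 59/84 = 0.70238
  virginica: TP=81, FN=3+3=6 → 81/87 = 0.93103
Lowest is class 'versicolor' with recall = 0.7024.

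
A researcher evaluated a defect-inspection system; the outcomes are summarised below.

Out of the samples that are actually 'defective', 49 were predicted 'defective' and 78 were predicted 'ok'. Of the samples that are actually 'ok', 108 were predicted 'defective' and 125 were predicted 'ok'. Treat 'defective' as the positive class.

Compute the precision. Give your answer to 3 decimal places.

Precision = TP/(TP+FP) = 49/(49+108) = 49/157 = 0.312

0.312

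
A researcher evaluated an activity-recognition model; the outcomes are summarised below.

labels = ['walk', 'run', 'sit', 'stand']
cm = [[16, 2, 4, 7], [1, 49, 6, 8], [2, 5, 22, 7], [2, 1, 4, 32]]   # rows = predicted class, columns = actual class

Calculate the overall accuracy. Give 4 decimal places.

0.7083

Accuracy = trace / total = (16+49+22+32=119) / 168 = 119/168 = 0.7083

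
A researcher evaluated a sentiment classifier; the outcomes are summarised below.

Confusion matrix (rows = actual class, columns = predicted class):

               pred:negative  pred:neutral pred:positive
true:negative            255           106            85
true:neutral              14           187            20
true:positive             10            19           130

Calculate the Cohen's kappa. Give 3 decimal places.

0.535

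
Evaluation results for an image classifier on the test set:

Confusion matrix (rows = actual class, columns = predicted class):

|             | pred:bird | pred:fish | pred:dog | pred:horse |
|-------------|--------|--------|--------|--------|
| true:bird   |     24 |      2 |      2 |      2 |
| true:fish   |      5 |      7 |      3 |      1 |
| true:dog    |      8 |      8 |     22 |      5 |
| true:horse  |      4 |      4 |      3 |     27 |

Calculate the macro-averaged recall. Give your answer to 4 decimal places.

0.6149

Per-class recall (TP/(TP+FN)):
  bird: TP=24, FN=2+2+2=6 → 24/30 = 0.80000
  fish: TP=7, FN=5+3+1=9 → 7/16 = 0.43750
  dog: TP=22, FN=8+8+5=21 → 22/43 = 0.51163
  horse: TP=27, FN=4+4+3=11 → 27/38 = 0.71053
Macro-recall = mean = (0.80000 + 0.43750 + 0.51163 + 0.71053) / 4 = 0.6149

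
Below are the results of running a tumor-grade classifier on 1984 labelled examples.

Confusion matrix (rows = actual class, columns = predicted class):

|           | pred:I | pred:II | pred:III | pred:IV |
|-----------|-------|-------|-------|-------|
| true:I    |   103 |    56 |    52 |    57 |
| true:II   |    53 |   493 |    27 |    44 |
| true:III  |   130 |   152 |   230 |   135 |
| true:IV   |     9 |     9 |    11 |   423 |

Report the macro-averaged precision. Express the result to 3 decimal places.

0.601

Per-class precision (TP/(TP+FP)):
  I: TP=103, FP=53+130+9=192 → 103/295 = 0.3492
  II: TP=493, FP=56+152+9=217 → 493/710 = 0.6944
  III: TP=230, FP=52+27+11=90 → 230/320 = 0.7188
  IV: TP=423, FP=57+44+135=236 → 423/659 = 0.6419
Macro-precision = mean = (0.3492 + 0.6944 + 0.7188 + 0.6419) / 4 = 0.601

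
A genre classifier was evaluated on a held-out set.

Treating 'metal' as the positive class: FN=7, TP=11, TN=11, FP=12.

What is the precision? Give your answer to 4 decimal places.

0.4783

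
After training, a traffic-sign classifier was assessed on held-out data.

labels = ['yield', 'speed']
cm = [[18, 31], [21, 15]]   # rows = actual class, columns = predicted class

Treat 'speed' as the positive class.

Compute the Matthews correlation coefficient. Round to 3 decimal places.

MCC = (TP·TN − FP·FN) / √((TP+FP)(TP+FN)(TN+FP)(TN+FN))
Numerator = 15·18 − 31·21 = -381
Denominator = √(46·36·49·39) = √3164616 = 1778.9368
MCC = -381 / 1778.9368 = -0.214

-0.214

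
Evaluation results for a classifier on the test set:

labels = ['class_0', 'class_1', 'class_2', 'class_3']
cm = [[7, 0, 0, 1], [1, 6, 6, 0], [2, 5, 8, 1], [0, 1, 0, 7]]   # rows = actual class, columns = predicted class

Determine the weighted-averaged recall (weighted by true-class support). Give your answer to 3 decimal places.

0.622

Per-class recall (TP/(TP+FN)):
  class_0: TP=7, FN=0+0+1=1 → 7/8 = 0.8750
  class_1: TP=6, FN=1+6+0=7 → 6/13 = 0.4615
  class_2: TP=8, FN=2+5+1=8 → 8/16 = 0.5000
  class_3: TP=7, FN=0+1+0=1 → 7/8 = 0.8750
Weighted-recall = Σ (supportᵢ/N)·recallᵢ with N=45: (8/45)·0.8750 + (13/45)·0.4615 + (16/45)·0.5000 + (8/45)·0.8750 = 0.622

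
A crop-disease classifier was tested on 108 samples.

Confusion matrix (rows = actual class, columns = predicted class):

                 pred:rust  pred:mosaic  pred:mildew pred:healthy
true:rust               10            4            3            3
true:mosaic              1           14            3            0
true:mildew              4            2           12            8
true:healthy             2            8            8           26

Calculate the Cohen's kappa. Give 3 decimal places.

Observed agreement pₒ = trace/N = 62/108 = 0.5741
Expected agreement pₑ = Σ (rowᵢ·colᵢ)/N² = (20·17 + 18·28 + 26·26 + 44·37)/108² = 0.2699
κ = (pₒ − pₑ)/(1 − pₑ) = (0.5741 − 0.2699)/(1 − 0.2699) = 0.417

0.417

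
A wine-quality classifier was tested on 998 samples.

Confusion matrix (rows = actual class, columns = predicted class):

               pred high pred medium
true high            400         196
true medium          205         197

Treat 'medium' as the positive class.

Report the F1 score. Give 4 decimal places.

0.4956

Precision = TP/(TP+FP) = 197/393 = 0.5013
Recall = TP/(TP+FN) = 197/402 = 0.4900
F1 = 2·TP/(2·TP+FP+FN) = 394/795 = 0.4956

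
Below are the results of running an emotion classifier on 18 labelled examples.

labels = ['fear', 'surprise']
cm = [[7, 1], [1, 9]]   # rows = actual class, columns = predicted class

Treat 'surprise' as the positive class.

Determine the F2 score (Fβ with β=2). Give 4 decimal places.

Fβ = (1+β²)·TP / ((1+β²)·TP + β²·FN + FP), with β²=4
= 5·9 / (5·9 + 4·1 + 1) = 0.9000

0.9000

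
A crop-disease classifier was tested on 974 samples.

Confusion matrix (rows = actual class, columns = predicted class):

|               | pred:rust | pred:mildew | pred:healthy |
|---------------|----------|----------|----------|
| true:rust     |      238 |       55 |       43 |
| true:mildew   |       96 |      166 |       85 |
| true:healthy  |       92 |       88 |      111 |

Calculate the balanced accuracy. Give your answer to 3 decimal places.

Balanced accuracy = mean of per-class recall.
  rust: recall = 238/336 = 0.7083
  mildew: recall = 166/347 = 0.4784
  healthy: recall = 111/291 = 0.3814
Mean = (0.7083 + 0.4784 + 0.3814) / 3 = 0.523

0.523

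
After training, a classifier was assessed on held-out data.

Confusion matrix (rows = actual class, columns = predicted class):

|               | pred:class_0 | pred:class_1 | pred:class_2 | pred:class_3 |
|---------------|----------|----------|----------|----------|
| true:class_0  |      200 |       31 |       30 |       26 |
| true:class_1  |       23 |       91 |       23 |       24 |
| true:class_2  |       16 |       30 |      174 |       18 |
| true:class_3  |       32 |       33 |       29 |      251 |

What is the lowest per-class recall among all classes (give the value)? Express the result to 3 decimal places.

Per-class recall (TP/(TP+FN)):
  class_0: TP=200, FN=31+30+26=87 → 200/287 = 0.6969
  class_1: TP=91, FN=23+23+24=70 → 91/161 = 0.5652
  class_2: TP=174, FN=16+30+18=64 → 174/238 = 0.7311
  class_3: TP=251, FN=32+33+29=94 → 251/345 = 0.7275
Lowest is class 'class_1' with recall = 0.565.

0.565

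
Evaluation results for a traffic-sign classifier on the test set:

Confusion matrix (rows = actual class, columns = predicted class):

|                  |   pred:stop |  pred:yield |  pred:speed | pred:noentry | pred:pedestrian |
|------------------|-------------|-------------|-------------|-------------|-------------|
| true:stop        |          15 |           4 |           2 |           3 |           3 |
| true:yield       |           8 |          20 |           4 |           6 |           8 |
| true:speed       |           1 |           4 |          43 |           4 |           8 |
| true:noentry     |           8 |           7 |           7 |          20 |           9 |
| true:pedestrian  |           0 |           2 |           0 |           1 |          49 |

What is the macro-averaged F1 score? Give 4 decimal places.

Per-class F1 score (2·TP/(2·TP+FP+FN)):
  stop: TP=15, FP=8+1+8+0=17, FN=4+2+3+3=12 → 30/59 = 0.50847
  yield: TP=20, FP=4+4+7+2=17, FN=8+4+6+8=26 → 40/83 = 0.48193
  speed: TP=43, FP=2+4+7+0=13, FN=1+4+4+8=17 → 86/116 = 0.74138
  noentry: TP=20, FP=3+6+4+1=14, FN=8+7+7+9=31 → 40/85 = 0.47059
  pedestrian: TP=49, FP=3+8+8+9=28, FN=0+2+0+1=3 → 98/129 = 0.75969
Macro-F1 score = mean = (0.50847 + 0.48193 + 0.74138 + 0.47059 + 0.75969) / 5 = 0.5924

0.5924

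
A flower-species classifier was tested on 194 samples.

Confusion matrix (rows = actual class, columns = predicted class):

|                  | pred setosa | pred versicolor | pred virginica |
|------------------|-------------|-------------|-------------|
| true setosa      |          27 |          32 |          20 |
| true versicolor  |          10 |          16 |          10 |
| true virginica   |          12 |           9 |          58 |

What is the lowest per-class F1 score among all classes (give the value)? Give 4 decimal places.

0.3441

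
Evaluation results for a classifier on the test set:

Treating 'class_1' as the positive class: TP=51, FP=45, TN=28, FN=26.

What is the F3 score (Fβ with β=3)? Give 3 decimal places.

0.646

Fβ = (1+β²)·TP / ((1+β²)·TP + β²·FN + FP), with β²=9
= 10·51 / (10·51 + 9·26 + 45) = 0.646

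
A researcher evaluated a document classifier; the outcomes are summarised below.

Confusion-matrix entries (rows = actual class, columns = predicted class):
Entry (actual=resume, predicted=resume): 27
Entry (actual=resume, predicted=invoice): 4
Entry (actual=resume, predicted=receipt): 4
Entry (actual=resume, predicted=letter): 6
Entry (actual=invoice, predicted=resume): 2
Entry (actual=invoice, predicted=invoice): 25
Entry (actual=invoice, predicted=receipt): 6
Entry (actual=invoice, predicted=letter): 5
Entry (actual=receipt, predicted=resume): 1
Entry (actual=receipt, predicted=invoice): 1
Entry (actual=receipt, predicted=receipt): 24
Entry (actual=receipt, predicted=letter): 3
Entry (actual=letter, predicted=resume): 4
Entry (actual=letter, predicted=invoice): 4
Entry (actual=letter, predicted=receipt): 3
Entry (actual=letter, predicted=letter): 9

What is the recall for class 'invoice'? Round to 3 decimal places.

0.658

One-vs-rest for 'invoice': TP = diagonal; FP = other classes predicted 'invoice'; FN = 'invoice' predicted as other.
recall = TP/(TP+FN).
invoice: TP=25, FN=2+6+5=13 → 25/38 = 0.6579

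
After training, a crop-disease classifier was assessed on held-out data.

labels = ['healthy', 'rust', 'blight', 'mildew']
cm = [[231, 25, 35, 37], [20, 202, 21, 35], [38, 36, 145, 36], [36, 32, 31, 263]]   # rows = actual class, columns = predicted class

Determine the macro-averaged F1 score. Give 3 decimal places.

Per-class F1 score (2·TP/(2·TP+FP+FN)):
  healthy: TP=231, FP=20+38+36=94, FN=25+35+37=97 → 462/653 = 0.7075
  rust: TP=202, FP=25+36+32=93, FN=20+21+35=76 → 404/573 = 0.7051
  blight: TP=145, FP=35+21+31=87, FN=38+36+36=110 → 290/487 = 0.5955
  mildew: TP=263, FP=37+35+36=108, FN=36+32+31=99 → 526/733 = 0.7176
Macro-F1 score = mean = (0.7075 + 0.7051 + 0.5955 + 0.7176) / 4 = 0.681

0.681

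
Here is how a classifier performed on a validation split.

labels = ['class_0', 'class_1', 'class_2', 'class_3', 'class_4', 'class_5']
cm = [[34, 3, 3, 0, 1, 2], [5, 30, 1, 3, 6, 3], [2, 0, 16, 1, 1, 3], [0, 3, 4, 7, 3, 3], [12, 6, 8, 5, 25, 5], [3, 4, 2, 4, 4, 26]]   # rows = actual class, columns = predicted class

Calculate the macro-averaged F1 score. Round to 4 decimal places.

0.5572

Per-class F1 score (2·TP/(2·TP+FP+FN)):
  class_0: TP=34, FP=5+2+0+12+3=22, FN=3+3+0+1+2=9 → 68/99 = 0.68687
  class_1: TP=30, FP=3+0+3+6+4=16, FN=5+1+3+6+3=18 → 60/94 = 0.63830
  class_2: TP=16, FP=3+1+4+8+2=18, FN=2+0+1+1+3=7 → 32/57 = 0.56140
  class_3: TP=7, FP=0+3+1+5+4=13, FN=0+3+4+3+3=13 → 14/40 = 0.35000
  class_4: TP=25, FP=1+6+1+3+4=15, FN=12+6+8+5+5=36 → 50/101 = 0.49505
  class_5: TP=26, FP=2+3+3+3+5=16, FN=3+4+2+4+4=17 → 52/85 = 0.61176
Macro-F1 score = mean = (0.68687 + 0.63830 + 0.56140 + 0.35000 + 0.49505 + 0.61176) / 6 = 0.5572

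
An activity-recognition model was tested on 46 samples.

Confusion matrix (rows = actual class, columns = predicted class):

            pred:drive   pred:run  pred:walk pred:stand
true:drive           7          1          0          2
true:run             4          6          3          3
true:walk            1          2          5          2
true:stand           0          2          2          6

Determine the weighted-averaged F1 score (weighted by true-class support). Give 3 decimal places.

0.515

Per-class F1 score (2·TP/(2·TP+FP+FN)):
  drive: TP=7, FP=4+1+0=5, FN=1+0+2=3 → 14/22 = 0.6364
  run: TP=6, FP=1+2+2=5, FN=4+3+3=10 → 12/27 = 0.4444
  walk: TP=5, FP=0+3+2=5, FN=1+2+2=5 → 10/20 = 0.5000
  stand: TP=6, FP=2+3+2=7, FN=0+2+2=4 → 12/23 = 0.5217
Weighted-F1 score = Σ (supportᵢ/N)·F1 scoreᵢ with N=46: (10/46)·0.6364 + (16/46)·0.4444 + (10/46)·0.5000 + (10/46)·0.5217 = 0.515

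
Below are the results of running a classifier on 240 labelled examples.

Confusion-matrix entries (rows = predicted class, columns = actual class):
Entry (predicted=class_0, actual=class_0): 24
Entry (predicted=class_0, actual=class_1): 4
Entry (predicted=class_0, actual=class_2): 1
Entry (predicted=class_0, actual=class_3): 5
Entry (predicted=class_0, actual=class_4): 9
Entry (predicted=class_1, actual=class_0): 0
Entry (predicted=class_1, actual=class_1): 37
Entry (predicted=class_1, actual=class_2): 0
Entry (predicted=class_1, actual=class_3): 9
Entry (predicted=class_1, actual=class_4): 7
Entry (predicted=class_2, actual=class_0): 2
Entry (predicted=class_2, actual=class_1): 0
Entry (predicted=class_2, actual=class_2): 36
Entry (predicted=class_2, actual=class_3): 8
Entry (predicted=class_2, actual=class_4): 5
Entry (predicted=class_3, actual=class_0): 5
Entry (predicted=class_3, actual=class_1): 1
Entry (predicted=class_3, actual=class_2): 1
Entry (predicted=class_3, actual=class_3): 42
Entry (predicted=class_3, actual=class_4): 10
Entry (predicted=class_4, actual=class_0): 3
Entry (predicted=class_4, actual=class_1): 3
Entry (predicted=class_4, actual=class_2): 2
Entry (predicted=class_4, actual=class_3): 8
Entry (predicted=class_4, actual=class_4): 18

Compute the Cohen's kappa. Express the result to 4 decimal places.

0.5651

Observed agreement pₒ = trace/N = 157/240 = 0.65417
Expected agreement pₑ = Σ (rowᵢ·colᵢ)/N² = (34·43 + 45·53 + 40·51 + 72·59 + 49·34)/240² = 0.20488
κ = (pₒ − pₑ)/(1 − pₑ) = (0.65417 − 0.20488)/(1 − 0.20488) = 0.5651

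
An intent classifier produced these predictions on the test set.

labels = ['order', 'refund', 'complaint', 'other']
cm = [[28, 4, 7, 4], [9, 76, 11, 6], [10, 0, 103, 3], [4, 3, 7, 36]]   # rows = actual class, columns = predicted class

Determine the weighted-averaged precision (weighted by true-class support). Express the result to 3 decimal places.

0.794

Per-class precision (TP/(TP+FP)):
  order: TP=28, FP=9+10+4=23 → 28/51 = 0.5490
  refund: TP=76, FP=4+0+3=7 → 76/83 = 0.9157
  complaint: TP=103, FP=7+11+7=25 → 103/128 = 0.8047
  other: TP=36, FP=4+6+3=13 → 36/49 = 0.7347
Weighted-precision = Σ (supportᵢ/N)·precisionᵢ with N=311: (43/311)·0.5490 + (102/311)·0.9157 + (116/311)·0.8047 + (50/311)·0.7347 = 0.794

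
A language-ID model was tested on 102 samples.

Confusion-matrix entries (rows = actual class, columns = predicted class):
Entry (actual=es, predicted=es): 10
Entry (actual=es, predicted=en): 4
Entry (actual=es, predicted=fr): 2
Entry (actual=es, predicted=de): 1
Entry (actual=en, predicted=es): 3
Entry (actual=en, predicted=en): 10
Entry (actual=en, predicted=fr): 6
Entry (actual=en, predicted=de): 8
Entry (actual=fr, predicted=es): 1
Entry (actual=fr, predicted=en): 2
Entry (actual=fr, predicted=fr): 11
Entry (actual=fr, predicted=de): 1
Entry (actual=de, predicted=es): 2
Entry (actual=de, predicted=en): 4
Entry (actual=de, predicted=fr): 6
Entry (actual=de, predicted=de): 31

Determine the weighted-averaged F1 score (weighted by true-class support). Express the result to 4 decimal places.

0.6057

Per-class F1 score (2·TP/(2·TP+FP+FN)):
  es: TP=10, FP=3+1+2=6, FN=4+2+1=7 → 20/33 = 0.60606
  en: TP=10, FP=4+2+4=10, FN=3+6+8=17 → 20/47 = 0.42553
  fr: TP=11, FP=2+6+6=14, FN=1+2+1=4 → 22/40 = 0.55000
  de: TP=31, FP=1+8+1=10, FN=2+4+6=12 → 62/84 = 0.73810
Weighted-F1 score = Σ (supportᵢ/N)·F1 scoreᵢ with N=102: (17/102)·0.60606 + (27/102)·0.42553 + (15/102)·0.55000 + (43/102)·0.73810 = 0.6057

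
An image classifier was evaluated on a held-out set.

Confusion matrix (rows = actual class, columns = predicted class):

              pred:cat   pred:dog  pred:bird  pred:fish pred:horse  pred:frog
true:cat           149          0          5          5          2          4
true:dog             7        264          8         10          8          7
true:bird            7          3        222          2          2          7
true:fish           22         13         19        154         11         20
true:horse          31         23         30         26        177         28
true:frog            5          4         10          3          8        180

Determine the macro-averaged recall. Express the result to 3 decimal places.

0.791

Per-class recall (TP/(TP+FN)):
  cat: TP=149, FN=0+5+5+2+4=16 → 149/165 = 0.9030
  dog: TP=264, FN=7+8+10+8+7=40 → 264/304 = 0.8684
  bird: TP=222, FN=7+3+2+2+7=21 → 222/243 = 0.9136
  fish: TP=154, FN=22+13+19+11+20=85 → 154/239 = 0.6444
  horse: TP=177, FN=31+23+30+26+28=138 → 177/315 = 0.5619
  frog: TP=180, FN=5+4+10+3+8=30 → 180/210 = 0.8571
Macro-recall = mean = (0.9030 + 0.8684 + 0.9136 + 0.6444 + 0.5619 + 0.8571) / 6 = 0.791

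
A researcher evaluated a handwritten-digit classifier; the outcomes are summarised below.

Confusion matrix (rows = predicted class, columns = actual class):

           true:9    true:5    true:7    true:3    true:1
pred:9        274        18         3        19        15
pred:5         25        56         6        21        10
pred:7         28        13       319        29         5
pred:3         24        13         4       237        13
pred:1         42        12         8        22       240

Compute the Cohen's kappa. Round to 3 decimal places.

0.710

Observed agreement pₒ = trace/N = 1126/1456 = 0.7734
Expected agreement pₑ = Σ (rowᵢ·colᵢ)/N² = (393·329 + 112·118 + 340·394 + 328·291 + 283·324)/1456² = 0.2187
κ = (pₒ − pₑ)/(1 − pₑ) = (0.7734 − 0.2187)/(1 − 0.2187) = 0.710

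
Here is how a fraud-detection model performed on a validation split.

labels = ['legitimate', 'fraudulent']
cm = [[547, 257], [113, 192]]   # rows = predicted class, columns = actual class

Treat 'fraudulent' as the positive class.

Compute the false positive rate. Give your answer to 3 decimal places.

0.171

FPR = FP/(FP+TN) = 113/(113+547) = 0.171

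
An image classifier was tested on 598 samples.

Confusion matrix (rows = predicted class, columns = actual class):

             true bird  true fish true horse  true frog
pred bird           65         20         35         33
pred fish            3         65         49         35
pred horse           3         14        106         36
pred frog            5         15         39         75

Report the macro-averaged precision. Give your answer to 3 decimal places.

Per-class precision (TP/(TP+FP)):
  bird: TP=65, FP=20+35+33=88 → 65/153 = 0.4248
  fish: TP=65, FP=3+49+35=87 → 65/152 = 0.4276
  horse: TP=106, FP=3+14+36=53 → 106/159 = 0.6667
  frog: TP=75, FP=5+15+39=59 → 75/134 = 0.5597
Macro-precision = mean = (0.4248 + 0.4276 + 0.6667 + 0.5597) / 4 = 0.520

0.520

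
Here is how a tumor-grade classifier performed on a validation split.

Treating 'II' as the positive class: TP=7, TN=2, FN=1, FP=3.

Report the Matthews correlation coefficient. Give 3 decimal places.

MCC = (TP·TN − FP·FN) / √((TP+FP)(TP+FN)(TN+FP)(TN+FN))
Numerator = 7·2 − 3·1 = 11
Denominator = √(10·8·5·3) = √1200 = 34.6410
MCC = 11 / 34.6410 = 0.318

0.318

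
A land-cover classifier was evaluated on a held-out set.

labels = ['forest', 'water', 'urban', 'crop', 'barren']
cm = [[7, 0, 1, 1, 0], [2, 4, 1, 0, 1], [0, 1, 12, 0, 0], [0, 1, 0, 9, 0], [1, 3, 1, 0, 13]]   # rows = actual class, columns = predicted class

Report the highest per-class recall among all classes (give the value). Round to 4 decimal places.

0.9231

Per-class recall (TP/(TP+FN)):
  forest: TP=7, FN=0+1+1+0=2 → 7/9 = 0.77778
  water: TP=4, FN=2+1+0+1=4 → 4/8 = 0.50000
  urban: TP=12, FN=0+1+0+0=1 → 12/13 = 0.92308
  crop: TP=9, FN=0+1+0+0=1 → 9/10 = 0.90000
  barren: TP=13, FN=1+3+1+0=5 → 13/18 = 0.72222
Highest is class 'urban' with recall = 0.9231.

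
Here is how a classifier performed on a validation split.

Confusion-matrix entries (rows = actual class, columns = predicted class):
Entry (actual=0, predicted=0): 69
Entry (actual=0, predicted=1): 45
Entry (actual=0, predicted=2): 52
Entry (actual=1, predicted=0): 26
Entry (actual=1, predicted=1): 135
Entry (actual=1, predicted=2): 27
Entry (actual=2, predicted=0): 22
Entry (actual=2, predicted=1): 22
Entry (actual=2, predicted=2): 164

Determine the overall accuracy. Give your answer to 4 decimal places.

Accuracy = trace / total = (69+135+164=368) / 562 = 368/562 = 0.6548

0.6548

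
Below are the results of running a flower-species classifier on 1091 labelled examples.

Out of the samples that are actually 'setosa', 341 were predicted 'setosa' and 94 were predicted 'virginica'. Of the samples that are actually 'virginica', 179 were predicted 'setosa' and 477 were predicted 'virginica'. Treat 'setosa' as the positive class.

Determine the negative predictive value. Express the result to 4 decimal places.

0.8354

NPV = TN/(TN+FN) = 477/(477+94) = 0.8354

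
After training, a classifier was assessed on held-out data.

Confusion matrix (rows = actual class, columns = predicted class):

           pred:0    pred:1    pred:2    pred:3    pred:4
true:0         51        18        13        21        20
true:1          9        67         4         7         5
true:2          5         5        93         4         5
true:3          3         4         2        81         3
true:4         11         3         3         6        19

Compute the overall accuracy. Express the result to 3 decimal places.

0.673

Accuracy = trace / total = (51+67+93+81+19=311) / 462 = 311/462 = 0.673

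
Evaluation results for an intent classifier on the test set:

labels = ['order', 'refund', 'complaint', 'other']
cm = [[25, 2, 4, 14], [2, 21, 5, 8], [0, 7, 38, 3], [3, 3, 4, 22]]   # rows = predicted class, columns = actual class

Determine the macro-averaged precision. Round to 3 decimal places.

0.655

Per-class precision (TP/(TP+FP)):
  order: TP=25, FP=2+4+14=20 → 25/45 = 0.5556
  refund: TP=21, FP=2+5+8=15 → 21/36 = 0.5833
  complaint: TP=38, FP=0+7+3=10 → 38/48 = 0.7917
  other: TP=22, FP=3+3+4=10 → 22/32 = 0.6875
Macro-precision = mean = (0.5556 + 0.5833 + 0.7917 + 0.6875) / 4 = 0.655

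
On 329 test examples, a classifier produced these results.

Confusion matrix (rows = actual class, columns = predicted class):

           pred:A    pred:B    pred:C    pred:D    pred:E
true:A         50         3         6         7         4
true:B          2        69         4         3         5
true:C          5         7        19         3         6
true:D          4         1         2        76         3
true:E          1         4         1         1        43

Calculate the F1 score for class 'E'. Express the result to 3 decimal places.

0.775

Treat 'E' as positive and all other classes as negative.
F1 score = 2·TP/(2·TP+FP+FN).
E: TP=43, FP=4+5+6+3=18, FN=1+4+1+1=7 → 86/111 = 0.7748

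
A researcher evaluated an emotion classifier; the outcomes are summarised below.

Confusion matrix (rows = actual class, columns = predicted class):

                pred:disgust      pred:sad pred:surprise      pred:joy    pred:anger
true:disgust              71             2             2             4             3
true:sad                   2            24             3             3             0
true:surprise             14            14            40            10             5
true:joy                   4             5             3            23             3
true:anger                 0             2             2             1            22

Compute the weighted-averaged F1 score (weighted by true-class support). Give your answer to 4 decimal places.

0.6817

Per-class F1 score (2·TP/(2·TP+FP+FN)):
  disgust: TP=71, FP=2+14+4+0=20, FN=2+2+4+3=11 → 142/173 = 0.82081
  sad: TP=24, FP=2+14+5+2=23, FN=2+3+3+0=8 → 48/79 = 0.60759
  surprise: TP=40, FP=2+3+3+2=10, FN=14+14+10+5=43 → 80/133 = 0.60150
  joy: TP=23, FP=4+3+10+1=18, FN=4+5+3+3=15 → 46/79 = 0.58228
  anger: TP=22, FP=3+0+5+3=11, FN=0+2+2+1=5 → 44/60 = 0.73333
Weighted-F1 score = Σ (supportᵢ/N)·F1 scoreᵢ with N=262: (82/262)·0.82081 + (32/262)·0.60759 + (83/262)·0.60150 + (38/262)·0.58228 + (27/262)·0.73333 = 0.6817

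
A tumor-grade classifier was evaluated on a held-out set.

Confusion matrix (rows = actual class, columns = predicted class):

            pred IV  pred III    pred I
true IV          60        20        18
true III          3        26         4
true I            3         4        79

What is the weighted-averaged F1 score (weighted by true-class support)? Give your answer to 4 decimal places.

0.7606

Per-class F1 score (2·TP/(2·TP+FP+FN)):
  IV: TP=60, FP=3+3=6, FN=20+18=38 → 120/164 = 0.73171
  III: TP=26, FP=20+4=24, FN=3+4=7 → 52/83 = 0.62651
  I: TP=79, FP=18+4=22, FN=3+4=7 → 158/187 = 0.84492
Weighted-F1 score = Σ (supportᵢ/N)·F1 scoreᵢ with N=217: (98/217)·0.73171 + (33/217)·0.62651 + (86/217)·0.84492 = 0.7606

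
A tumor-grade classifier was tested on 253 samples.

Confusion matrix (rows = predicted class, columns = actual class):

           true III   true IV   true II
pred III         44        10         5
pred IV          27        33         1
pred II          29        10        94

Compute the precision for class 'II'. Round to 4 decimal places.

precision = TP/(TP+FP).
II: TP=94, FP=29+10=39 → 94/133 = 0.70677

0.7068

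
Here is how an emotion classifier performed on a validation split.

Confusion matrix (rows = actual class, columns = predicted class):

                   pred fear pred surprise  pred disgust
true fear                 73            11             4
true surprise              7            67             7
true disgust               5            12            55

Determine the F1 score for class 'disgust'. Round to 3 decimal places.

Treat 'disgust' as positive and all other classes as negative.
F1 score = 2·TP/(2·TP+FP+FN).
disgust: TP=55, FP=4+7=11, FN=5+12=17 → 110/138 = 0.7971

0.797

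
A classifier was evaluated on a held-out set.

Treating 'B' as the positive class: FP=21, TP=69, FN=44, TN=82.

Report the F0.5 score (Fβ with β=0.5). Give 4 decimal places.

0.7294

Fβ = (1+β²)·TP / ((1+β²)·TP + β²·FN + FP), with β²=1/4
= 1.25·69 / (1.25·69 + 0.25·44 + 21) = 0.7294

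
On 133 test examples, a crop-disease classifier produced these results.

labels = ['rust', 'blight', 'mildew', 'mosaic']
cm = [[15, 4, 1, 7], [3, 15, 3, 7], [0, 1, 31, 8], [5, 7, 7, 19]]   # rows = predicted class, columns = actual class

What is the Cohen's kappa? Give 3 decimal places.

0.461

Observed agreement pₒ = trace/N = 80/133 = 0.6015
Expected agreement pₑ = Σ (rowᵢ·colᵢ)/N² = (23·27 + 27·28 + 42·40 + 41·38)/133² = 0.2609
κ = (pₒ − pₑ)/(1 − pₑ) = (0.6015 − 0.2609)/(1 − 0.2609) = 0.461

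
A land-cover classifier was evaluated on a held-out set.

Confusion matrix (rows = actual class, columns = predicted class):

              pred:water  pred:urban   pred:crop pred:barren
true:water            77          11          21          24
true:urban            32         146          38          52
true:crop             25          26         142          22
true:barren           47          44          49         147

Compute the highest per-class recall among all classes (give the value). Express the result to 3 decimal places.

0.660

Per-class recall (TP/(TP+FN)):
  water: TP=77, FN=11+21+24=56 → 77/133 = 0.5789
  urban: TP=146, FN=32+38+52=122 → 146/268 = 0.5448
  crop: TP=142, FN=25+26+22=73 → 142/215 = 0.6605
  barren: TP=147, FN=47+44+49=140 → 147/287 = 0.5122
Highest is class 'crop' with recall = 0.660.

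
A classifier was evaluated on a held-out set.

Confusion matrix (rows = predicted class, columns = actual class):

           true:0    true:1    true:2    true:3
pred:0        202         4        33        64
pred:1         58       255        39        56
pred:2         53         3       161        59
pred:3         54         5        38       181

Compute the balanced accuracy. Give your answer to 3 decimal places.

0.651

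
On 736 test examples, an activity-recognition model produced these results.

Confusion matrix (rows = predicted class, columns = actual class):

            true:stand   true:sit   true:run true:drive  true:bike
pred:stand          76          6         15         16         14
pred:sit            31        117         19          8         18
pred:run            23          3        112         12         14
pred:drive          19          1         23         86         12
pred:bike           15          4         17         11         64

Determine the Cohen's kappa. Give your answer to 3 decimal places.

0.522

Observed agreement pₒ = trace/N = 455/736 = 0.6182
Expected agreement pₑ = Σ (rowᵢ·colᵢ)/N² = (164·127 + 131·193 + 186·164 + 133·141 + 122·111)/736² = 0.2011
κ = (pₒ − pₑ)/(1 − pₑ) = (0.6182 − 0.2011)/(1 − 0.2011) = 0.522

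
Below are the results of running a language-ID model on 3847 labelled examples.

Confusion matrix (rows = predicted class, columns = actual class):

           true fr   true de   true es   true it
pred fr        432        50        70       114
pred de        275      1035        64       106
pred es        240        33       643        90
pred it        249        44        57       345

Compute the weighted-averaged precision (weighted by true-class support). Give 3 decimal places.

Per-class precision (TP/(TP+FP)):
  fr: TP=432, FP=50+70+114=234 → 432/666 = 0.6486
  de: TP=1035, FP=275+64+106=445 → 1035/1480 = 0.6993
  es: TP=643, FP=240+33+90=363 → 643/1006 = 0.6392
  it: TP=345, FP=249+44+57=350 → 345/695 = 0.4964
Weighted-precision = Σ (supportᵢ/N)·precisionᵢ with N=3847: (1196/3847)·0.6486 + (1162/3847)·0.6993 + (834/3847)·0.6392 + (655/3847)·0.4964 = 0.636

0.636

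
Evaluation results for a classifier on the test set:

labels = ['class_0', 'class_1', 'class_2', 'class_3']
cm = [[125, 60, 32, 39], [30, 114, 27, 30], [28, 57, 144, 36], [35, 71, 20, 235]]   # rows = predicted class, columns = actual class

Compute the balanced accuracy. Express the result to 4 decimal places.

Balanced accuracy = mean of per-class recall.
  class_0: recall = 125/218 = 0.57339
  class_1: recall = 114/302 = 0.37748
  class_2: recall = 144/223 = 0.64574
  class_3: recall = 235/340 = 0.69118
Mean = (0.57339 + 0.37748 + 0.64574 + 0.69118) / 4 = 0.5719

0.5719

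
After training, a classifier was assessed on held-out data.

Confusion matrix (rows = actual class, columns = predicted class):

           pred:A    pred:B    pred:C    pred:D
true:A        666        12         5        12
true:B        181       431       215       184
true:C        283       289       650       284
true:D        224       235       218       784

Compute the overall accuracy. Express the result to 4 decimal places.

Accuracy = trace / total = (666+431+650+784=2531) / 4673 = 2531/4673 = 0.5416

0.5416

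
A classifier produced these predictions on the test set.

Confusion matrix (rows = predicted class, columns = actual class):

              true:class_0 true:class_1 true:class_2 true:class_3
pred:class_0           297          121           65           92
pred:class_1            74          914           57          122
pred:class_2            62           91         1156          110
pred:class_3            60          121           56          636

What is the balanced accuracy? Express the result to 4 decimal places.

0.7161

Balanced accuracy = mean of per-class recall.
  class_0: recall = 297/493 = 0.60243
  class_1: recall = 914/1247 = 0.73296
  class_2: recall = 1156/1334 = 0.86657
  class_3: recall = 636/960 = 0.66250
Mean = (0.60243 + 0.73296 + 0.86657 + 0.66250) / 4 = 0.7161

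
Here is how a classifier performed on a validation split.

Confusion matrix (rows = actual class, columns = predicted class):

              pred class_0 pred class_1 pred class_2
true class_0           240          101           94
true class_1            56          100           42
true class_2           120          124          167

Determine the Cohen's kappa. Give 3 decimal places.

0.221

Observed agreement pₒ = trace/N = 507/1044 = 0.4856
Expected agreement pₑ = Σ (rowᵢ·colᵢ)/N² = (435·416 + 198·325 + 411·303)/1044² = 0.3393
κ = (pₒ − pₑ)/(1 − pₑ) = (0.4856 − 0.3393)/(1 − 0.3393) = 0.221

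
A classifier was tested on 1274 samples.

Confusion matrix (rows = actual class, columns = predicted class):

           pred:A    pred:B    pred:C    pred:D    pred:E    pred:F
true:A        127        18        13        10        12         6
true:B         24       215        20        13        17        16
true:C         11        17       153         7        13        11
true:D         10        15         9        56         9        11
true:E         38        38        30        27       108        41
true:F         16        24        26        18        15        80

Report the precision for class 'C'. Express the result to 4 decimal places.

0.6096

Take TP from the diagonal, FP from the rest of the 'C' prediction marginal, FN from the rest of the 'C' actual marginal.
precision = TP/(TP+FP).
C: TP=153, FP=13+20+9+30+26=98 → 153/251 = 0.60956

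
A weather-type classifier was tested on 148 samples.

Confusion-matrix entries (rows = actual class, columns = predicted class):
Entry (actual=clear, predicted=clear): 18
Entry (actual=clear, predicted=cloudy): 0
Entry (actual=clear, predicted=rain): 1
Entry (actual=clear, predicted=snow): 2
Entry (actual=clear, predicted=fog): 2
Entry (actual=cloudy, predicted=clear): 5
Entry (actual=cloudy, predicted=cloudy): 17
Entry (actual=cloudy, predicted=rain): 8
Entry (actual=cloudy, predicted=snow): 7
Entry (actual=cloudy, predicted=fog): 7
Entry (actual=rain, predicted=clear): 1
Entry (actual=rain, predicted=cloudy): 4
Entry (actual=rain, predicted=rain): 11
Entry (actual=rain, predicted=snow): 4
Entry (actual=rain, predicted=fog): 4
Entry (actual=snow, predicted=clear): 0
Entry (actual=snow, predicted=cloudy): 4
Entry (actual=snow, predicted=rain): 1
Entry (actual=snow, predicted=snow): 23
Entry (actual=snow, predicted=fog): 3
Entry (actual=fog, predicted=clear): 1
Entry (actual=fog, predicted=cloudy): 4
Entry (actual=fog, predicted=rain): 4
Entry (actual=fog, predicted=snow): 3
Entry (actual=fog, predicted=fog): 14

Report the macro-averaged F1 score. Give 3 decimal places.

Per-class F1 score (2·TP/(2·TP+FP+FN)):
  clear: TP=18, FP=5+1+0+1=7, FN=0+1+2+2=5 → 36/48 = 0.7500
  cloudy: TP=17, FP=0+4+4+4=12, FN=5+8+7+7=27 → 34/73 = 0.4658
  rain: TP=11, FP=1+8+1+4=14, FN=1+4+4+4=13 → 22/49 = 0.4490
  snow: TP=23, FP=2+7+4+3=16, FN=0+4+1+3=8 → 46/70 = 0.6571
  fog: TP=14, FP=2+7+4+3=16, FN=1+4+4+3=12 → 28/56 = 0.5000
Macro-F1 score = mean = (0.7500 + 0.4658 + 0.4490 + 0.6571 + 0.5000) / 5 = 0.564

0.564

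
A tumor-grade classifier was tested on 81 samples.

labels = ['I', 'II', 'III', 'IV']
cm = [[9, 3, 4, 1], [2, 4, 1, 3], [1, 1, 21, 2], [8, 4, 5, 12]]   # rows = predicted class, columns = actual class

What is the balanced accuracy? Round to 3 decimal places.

Balanced accuracy = mean of per-class recall.
  I: recall = 9/20 = 0.4500
  II: recall = 4/12 = 0.3333
  III: recall = 21/31 = 0.6774
  IV: recall = 12/18 = 0.6667
Mean = (0.4500 + 0.3333 + 0.6774 + 0.6667) / 4 = 0.532

0.532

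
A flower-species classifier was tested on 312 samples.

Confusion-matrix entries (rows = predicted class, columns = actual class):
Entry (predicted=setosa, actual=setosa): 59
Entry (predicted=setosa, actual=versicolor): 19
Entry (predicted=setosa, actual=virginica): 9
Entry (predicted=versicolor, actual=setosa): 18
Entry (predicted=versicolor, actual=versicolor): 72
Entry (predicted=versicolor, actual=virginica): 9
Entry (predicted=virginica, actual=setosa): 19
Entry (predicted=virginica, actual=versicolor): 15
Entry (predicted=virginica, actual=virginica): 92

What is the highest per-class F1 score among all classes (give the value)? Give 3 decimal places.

Per-class F1 score (2·TP/(2·TP+FP+FN)):
  setosa: TP=59, FP=19+9=28, FN=18+19=37 → 118/183 = 0.6448
  versicolor: TP=72, FP=18+9=27, FN=19+15=34 → 144/205 = 0.7024
  virginica: TP=92, FP=19+15=34, FN=9+9=18 → 184/236 = 0.7797
Highest is class 'virginica' with F1 score = 0.780.

0.780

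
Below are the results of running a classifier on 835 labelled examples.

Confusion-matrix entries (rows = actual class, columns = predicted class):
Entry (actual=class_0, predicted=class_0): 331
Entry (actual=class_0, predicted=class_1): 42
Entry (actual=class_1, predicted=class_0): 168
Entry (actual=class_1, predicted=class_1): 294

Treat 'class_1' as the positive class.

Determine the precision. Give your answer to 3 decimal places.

Precision = TP/(TP+FP) = 294/(294+42) = 294/336 = 0.875

0.875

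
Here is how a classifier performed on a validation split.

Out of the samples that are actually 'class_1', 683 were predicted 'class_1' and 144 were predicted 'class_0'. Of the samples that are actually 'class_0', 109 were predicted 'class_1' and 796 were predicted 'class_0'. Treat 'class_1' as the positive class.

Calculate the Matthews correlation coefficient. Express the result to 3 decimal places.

0.707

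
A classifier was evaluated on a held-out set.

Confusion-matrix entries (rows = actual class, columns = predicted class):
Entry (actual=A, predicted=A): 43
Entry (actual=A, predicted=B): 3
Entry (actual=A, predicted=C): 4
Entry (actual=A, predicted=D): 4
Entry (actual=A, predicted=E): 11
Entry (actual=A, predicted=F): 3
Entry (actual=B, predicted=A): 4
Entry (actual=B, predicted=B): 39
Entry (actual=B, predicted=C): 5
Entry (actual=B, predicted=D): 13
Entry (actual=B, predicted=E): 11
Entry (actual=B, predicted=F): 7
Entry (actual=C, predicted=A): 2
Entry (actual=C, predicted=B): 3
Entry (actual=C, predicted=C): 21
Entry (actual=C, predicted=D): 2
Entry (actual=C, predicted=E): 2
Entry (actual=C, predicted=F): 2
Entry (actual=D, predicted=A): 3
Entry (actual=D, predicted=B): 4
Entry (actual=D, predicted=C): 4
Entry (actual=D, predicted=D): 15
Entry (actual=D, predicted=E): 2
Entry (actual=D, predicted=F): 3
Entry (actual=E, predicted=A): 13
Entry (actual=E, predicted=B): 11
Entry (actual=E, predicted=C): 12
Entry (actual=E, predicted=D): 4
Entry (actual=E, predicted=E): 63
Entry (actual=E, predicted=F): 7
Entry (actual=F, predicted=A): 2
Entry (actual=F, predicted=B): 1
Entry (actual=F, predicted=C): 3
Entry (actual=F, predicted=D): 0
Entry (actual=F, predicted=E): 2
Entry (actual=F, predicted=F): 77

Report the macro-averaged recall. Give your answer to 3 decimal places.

0.624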